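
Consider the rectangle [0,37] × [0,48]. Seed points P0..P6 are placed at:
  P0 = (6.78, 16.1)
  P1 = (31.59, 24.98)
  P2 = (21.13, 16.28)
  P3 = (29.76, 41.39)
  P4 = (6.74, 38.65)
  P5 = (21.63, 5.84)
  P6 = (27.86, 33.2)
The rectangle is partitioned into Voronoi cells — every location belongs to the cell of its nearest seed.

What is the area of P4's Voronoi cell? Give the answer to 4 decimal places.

1. box [0,37]×[0,48]: [(0, 0) (37, 0) (37, 48) (0, 48)]
2. ⊥bis P4·P0 via (6.76,27.375): [(0, 27.363) (37, 27.4286) (37, 48) (0, 48)]  |A|=762.3545
3. ⊥bis P4·P1 via (19.165,31.815): [(0, 27.363) (16.7323, 27.3927) (28.0684, 48) (0, 48)]  |A|=461.8589
4. ⊥bis P4·P2 via (13.935,27.465): [(0, 27.363) (13.8145, 27.3875) (18.3258, 30.2895) (28.0684, 48) (0, 48)]  |A|=457.637
5. ⊥bis P4·P3 via (18.25,40.02): [(0, 27.363) (13.8145, 27.3875) (18.3258, 30.2895) (19.2157, 31.9071) (17.3002, 48) (0, 48)]  |A|=370.991
6. ⊥bis P4·P5 via (14.185,22.245): [(0, 27.363) (13.8145, 27.3875) (18.3258, 30.2895) (19.2157, 31.9071) (17.3002, 48) (0, 48)]  |A|=370.991
7. ⊥bis P4·P6 via (17.3,35.925): [(0, 27.363) (13.8145, 27.3875) (15.3521, 28.3766) (18.2837, 39.737) (17.3002, 48) (0, 48)]  |A|=352.6663
8. canonical 6-gon: [(0, 27.363) (13.8145, 27.3875) (15.3521, 28.3766) (18.2837, 39.737) (17.3002, 48) (0, 48)]
9. shoelace: 352.6663

Area of P4's cell: 352.6663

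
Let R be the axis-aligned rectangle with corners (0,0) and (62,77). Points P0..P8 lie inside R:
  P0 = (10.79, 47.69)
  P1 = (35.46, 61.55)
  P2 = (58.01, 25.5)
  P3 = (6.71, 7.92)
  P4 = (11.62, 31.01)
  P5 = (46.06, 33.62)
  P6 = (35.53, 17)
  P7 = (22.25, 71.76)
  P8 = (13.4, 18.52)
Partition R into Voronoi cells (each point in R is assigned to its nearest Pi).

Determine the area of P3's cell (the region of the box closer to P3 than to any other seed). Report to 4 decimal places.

Area of P3's cell: 289.3160

1. box [0,62]×[0,77]: [(0, 0) (62, 0) (62, 77) (0, 77)]
2. ⊥bis P3·P0 via (8.75,27.805): [(0, 28.7027) (0, 0) (62, 0) (62, 22.3421)]  |A|=1582.3872
3. ⊥bis P3·P1 via (21.085,34.735): [(39.9907, 24.6) (0, 28.7027) (0, 0) (62, 0) (62, 12.8013)]  |A|=1477.3938
4. ⊥bis P3·P2 via (32.36,16.71): [(29.2796, 25.6989) (0, 28.7027) (0, 0) (38.0864, 0)]  |A|=909.5894
5. ⊥bis P3·P4 via (9.165,19.465): [(33.1648, 14.3615) (0, 21.4139) (0, 0) (38.0864, 0)]  |A|=628.5831
6. ⊥bis P3·P5 via (26.385,20.77): [(36.0288, 6.0041) (30.152, 15.0022) (0, 21.4139) (0, 0) (38.0864, 0)]  |A|=616.911
7. ⊥bis P3·P6 via (21.12,12.46): [(19.613, 17.2433) (0, 21.4139) (0, 0) (25.0456, 0)]  |A|=425.9297
8. ⊥bis P3·P7 via (14.48,39.84): [(19.613, 17.2433) (0, 21.4139) (0, 0) (25.0456, 0)]  |A|=425.9297
9. ⊥bis P3·P8 via (10.055,13.22): [(23.5674, 4.6919) (0, 19.566) (0, 0) (25.0456, 0)]  |A|=289.316
10. canonical 4-gon: [(23.5674, 4.6919) (0, 19.566) (0, 0) (25.0456, 0)]
11. shoelace: 289.316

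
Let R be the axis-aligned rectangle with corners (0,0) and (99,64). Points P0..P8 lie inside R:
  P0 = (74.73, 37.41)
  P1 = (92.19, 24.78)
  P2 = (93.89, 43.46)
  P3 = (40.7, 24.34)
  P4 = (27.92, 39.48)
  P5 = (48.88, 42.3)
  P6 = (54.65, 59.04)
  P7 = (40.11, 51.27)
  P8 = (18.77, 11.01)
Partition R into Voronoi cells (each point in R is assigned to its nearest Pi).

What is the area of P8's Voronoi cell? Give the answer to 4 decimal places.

Area of P8's cell: 915.1290

1. box [0,99]×[0,64]: [(0, 0) (99, 0) (99, 64) (0, 64)]
2. ⊥bis P8·P0 via (46.75,24.21): [(0, 0) (58.1714, 0) (27.9784, 64) (0, 64)]  |A|=2756.7966
3. ⊥bis P8·P1 via (55.48,17.895): [(0, 0) (58.1714, 0) (27.9784, 64) (0, 64)]  |A|=2756.7966
4. ⊥bis P8·P2 via (56.33,27.235): [(0, 0) (58.1714, 0) (27.9784, 64) (0, 64)]  |A|=2756.7966
5. ⊥bis P8·P3 via (29.735,17.675): [(0, 0) (40.4786, 0) (1.5767, 64) (0, 64)]  |A|=1345.7694
6. ⊥bis P8·P4 via (23.345,25.245): [(0, 32.7479) (0, 0) (40.4786, 0) (25.5679, 24.5306)]  |A|=915.129
7. ⊥bis P8·P5 via (33.825,26.655): [(0, 32.7479) (0, 0) (40.4786, 0) (25.5679, 24.5306)]  |A|=915.129
8. ⊥bis P8·P6 via (36.71,35.025): [(0, 32.7479) (0, 0) (40.4786, 0) (25.5679, 24.5306)]  |A|=915.129
9. ⊥bis P8·P7 via (29.44,31.14): [(0, 32.7479) (0, 0) (40.4786, 0) (25.5679, 24.5306)]  |A|=915.129
10. canonical 4-gon: [(0, 32.7479) (0, 0) (40.4786, 0) (25.5679, 24.5306)]
11. shoelace: 915.129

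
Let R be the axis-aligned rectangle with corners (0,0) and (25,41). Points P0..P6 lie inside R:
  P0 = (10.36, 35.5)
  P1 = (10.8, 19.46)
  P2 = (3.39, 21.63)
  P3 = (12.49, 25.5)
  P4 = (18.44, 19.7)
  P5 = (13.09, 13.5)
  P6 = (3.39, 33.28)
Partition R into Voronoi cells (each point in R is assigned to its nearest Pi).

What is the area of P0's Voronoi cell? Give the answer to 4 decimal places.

1. box [0,25]×[0,41]: [(0, 0) (25, 0) (25, 41) (0, 41)]
2. ⊥bis P0·P1 via (10.58,27.48): [(0, 27.1898) (25, 27.8756) (25, 41) (0, 41)]  |A|=336.6833
3. ⊥bis P0·P2 via (6.875,28.565): [(0, 32.0198) (9.1141, 27.4398) (25, 27.8756) (25, 41) (0, 41)]  |A|=314.6724
4. ⊥bis P0·P3 via (11.425,30.5): [(0, 32.0198) (5.5251, 29.2433) (25, 33.3915) (25, 41) (0, 41)]  |A|=245.8541
5. ⊥bis P0·P4 via (14.4,27.6): [(0, 32.0198) (5.5251, 29.2433) (25, 33.3915) (25, 41) (0, 41)]  |A|=245.8541
6. ⊥bis P0·P5 via (11.725,24.5): [(0, 32.0198) (5.5251, 29.2433) (25, 33.3915) (25, 41) (0, 41)]  |A|=245.8541
7. ⊥bis P0·P6 via (6.875,34.39): [(8.3244, 29.8396) (25, 33.3915) (25, 41) (4.7697, 41)]  |A|=176.3283
8. canonical 4-gon: [(8.3244, 29.8396) (25, 33.3915) (25, 41) (4.7697, 41)]
9. shoelace: 176.3283

Area of P0's cell: 176.3283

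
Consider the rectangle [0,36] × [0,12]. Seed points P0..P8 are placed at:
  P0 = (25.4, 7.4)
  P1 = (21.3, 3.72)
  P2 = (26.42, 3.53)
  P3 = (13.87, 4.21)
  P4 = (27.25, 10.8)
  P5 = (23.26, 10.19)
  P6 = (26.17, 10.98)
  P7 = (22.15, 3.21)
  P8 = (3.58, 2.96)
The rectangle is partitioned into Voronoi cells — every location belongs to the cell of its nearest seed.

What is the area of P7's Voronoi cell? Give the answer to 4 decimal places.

1. box [0,36]×[0,12]: [(0, 0) (36, 0) (36, 12) (0, 12)]
2. ⊥bis P7·P0 via (23.775,5.305): [(0, 0) (30.6144, 0) (15.1436, 12) (0, 12)]  |A|=274.5478
3. ⊥bis P7·P1 via (21.725,3.465): [(19.646, 0) (30.6144, 0) (23.1294, 5.8057)]  |A|=31.8397
4. ⊥bis P7·P2 via (24.285,3.37): [(19.646, 0) (24.5376, 0) (24.1625, 5.0044) (23.1294, 5.8057)]  |A|=16.6342
5. ⊥bis P7·P3 via (18.01,3.71): [(19.646, 0) (24.5376, 0) (24.1625, 5.0044) (23.1294, 5.8057)]  |A|=16.6342
6. ⊥bis P7·P4 via (24.7,7.005): [(19.646, 0) (24.5376, 0) (24.1625, 5.0044) (23.1294, 5.8057)]  |A|=16.6342
7. ⊥bis P7·P5 via (22.705,6.7): [(19.646, 0) (24.5376, 0) (24.1625, 5.0044) (23.1294, 5.8057)]  |A|=16.6342
8. ⊥bis P7·P6 via (24.16,7.095): [(19.646, 0) (24.5376, 0) (24.1625, 5.0044) (23.1294, 5.8057)]  |A|=16.6342
9. ⊥bis P7·P8 via (12.865,3.085): [(19.646, 0) (24.5376, 0) (24.1625, 5.0044) (23.1294, 5.8057)]  |A|=16.6342
10. canonical 4-gon: [(19.646, 0) (24.5376, 0) (24.1625, 5.0044) (23.1294, 5.8057)]
11. shoelace: 16.6342

Area of P7's cell: 16.6342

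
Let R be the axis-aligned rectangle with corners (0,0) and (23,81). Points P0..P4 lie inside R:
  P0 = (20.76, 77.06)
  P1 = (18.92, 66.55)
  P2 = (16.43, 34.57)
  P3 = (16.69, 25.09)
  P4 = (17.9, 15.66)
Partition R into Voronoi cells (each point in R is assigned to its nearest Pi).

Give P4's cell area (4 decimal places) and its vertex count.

1. box [0,23]×[0,81]: [(0, 0) (23, 0) (23, 81) (0, 81)]
2. ⊥bis P4·P0 via (19.33,46.36): [(0, 47.2604) (0, 0) (23, 0) (23, 46.1891)]  |A|=1074.6686
3. ⊥bis P4·P1 via (18.41,41.105): [(0, 41.474) (0, 0) (23, 0) (23, 41.013)]  |A|=948.6005
4. ⊥bis P4·P2 via (17.165,25.115): [(0, 23.7807) (0, 0) (23, 0) (23, 25.5686)]  |A|=567.5163
5. ⊥bis P4·P3 via (17.295,20.375): [(0, 18.1558) (0, 0) (23, 0) (23, 21.107)]  |A|=451.5227
6. canonical 4-gon: [(0, 18.1558) (0, 0) (23, 0) (23, 21.107)]
7. shoelace: 451.5227

Area of P4's cell: 451.5227 (4 vertices)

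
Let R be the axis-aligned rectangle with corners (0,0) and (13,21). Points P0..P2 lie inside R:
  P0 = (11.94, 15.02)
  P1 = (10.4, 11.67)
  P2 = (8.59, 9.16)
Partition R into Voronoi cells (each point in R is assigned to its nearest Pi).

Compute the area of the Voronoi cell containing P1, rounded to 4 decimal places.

Area of P1's cell: 37.9218

1. box [0,13]×[0,21]: [(0, 0) (13, 0) (13, 21) (0, 21)]
2. ⊥bis P1·P0 via (11.17,13.345): [(0, 18.4799) (0, 0) (13, 0) (13, 12.5037)]  |A|=201.3935
3. ⊥bis P1·P2 via (9.495,10.415): [(0, 18.4799) (0, 17.262) (13, 7.8875) (13, 12.5037)]  |A|=37.9218
4. canonical 4-gon: [(0, 18.4799) (0, 17.262) (13, 7.8875) (13, 12.5037)]
5. shoelace: 37.9218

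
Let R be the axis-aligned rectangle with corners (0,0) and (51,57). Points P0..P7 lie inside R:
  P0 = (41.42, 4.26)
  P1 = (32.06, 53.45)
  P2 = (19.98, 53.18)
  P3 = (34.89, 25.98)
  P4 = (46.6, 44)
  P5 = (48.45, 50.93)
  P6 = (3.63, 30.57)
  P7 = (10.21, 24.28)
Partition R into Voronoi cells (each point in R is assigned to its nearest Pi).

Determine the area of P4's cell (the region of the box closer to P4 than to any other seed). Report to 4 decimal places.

1. box [0,51]×[0,57]: [(0, 0) (51, 0) (51, 57) (0, 57)]
2. ⊥bis P4·P0 via (44.01,24.13): [(0, 29.8666) (51, 23.2189) (51, 57) (0, 57)]  |A|=1553.3209
3. ⊥bis P4·P1 via (39.33,48.725): [(24.9589, 26.6133) (51, 23.2189) (51, 57) (44.7082, 57)]  |A|=535.443
4. ⊥bis P4·P2 via (33.29,48.59): [(26.5617, 29.0794) (25.6789, 26.5194) (51, 23.2189) (51, 57) (44.7082, 57)]  |A|=534.48
5. ⊥bis P4·P3 via (40.745,34.99): [(33.4741, 39.7149) (51, 28.326) (51, 57) (44.7082, 57)]  |A|=305.6472
6. ⊥bis P4·P5 via (47.525,47.465): [(39.8438, 49.5155) (33.4741, 39.7149) (51, 28.326) (51, 46.5373)]  |A|=223.7399
7. ⊥bis P4·P6 via (25.115,37.285): [(39.8438, 49.5155) (33.4741, 39.7149) (51, 28.326) (51, 46.5373)]  |A|=223.7399
8. ⊥bis P4·P7 via (28.405,34.14): [(39.8438, 49.5155) (33.4741, 39.7149) (51, 28.326) (51, 46.5373)]  |A|=223.7399
9. canonical 4-gon: [(39.8438, 49.5155) (33.4741, 39.7149) (51, 28.326) (51, 46.5373)]
10. shoelace: 223.7399

Area of P4's cell: 223.7399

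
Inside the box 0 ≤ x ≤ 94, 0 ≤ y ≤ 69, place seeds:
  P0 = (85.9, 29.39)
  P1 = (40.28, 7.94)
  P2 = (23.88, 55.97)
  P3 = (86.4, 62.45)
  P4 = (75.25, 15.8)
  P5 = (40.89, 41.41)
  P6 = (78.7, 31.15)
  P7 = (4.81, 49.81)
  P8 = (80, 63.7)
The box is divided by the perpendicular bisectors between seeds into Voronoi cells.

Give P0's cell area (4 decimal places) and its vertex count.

Area of P0's cell: 320.3138 (4 vertices)

1. box [0,94]×[0,69]: [(0, 0) (94, 0) (94, 69) (0, 69)]
2. ⊥bis P0·P1 via (63.09,18.665): [(71.8661, 0) (94, 0) (94, 69) (39.4231, 69)]  |A|=2646.525
3. ⊥bis P0·P2 via (54.89,42.68): [(53.4158, 39.2402) (71.8661, 0) (94, 0) (94, 69) (66.17, 69)]  |A|=2248.5329
4. ⊥bis P0·P3 via (86.15,45.92): [(56.4709, 46.3689) (53.4158, 39.2402) (71.8661, 0) (94, 0) (94, 45.8013)]  |A|=1498.3076
5. ⊥bis P0·P4 via (80.575,22.595): [(56.4709, 46.3689) (54.9039, 42.7125) (94, 12.0743) (94, 45.8013)]  |A|=728.3506
6. ⊥bis P0·P5 via (63.395,35.4): [(66.2846, 46.2204) (63.5404, 35.9444) (94, 12.0743) (94, 45.8013)]  |A|=656.6323
7. ⊥bis P0·P6 via (82.3,30.27): [(86.1256, 45.9204) (80.4482, 22.6944) (94, 12.0743) (94, 45.8013)]  |A|=320.3138
8. ⊥bis P0·P7 via (45.355,39.6): [(86.1256, 45.9204) (80.4482, 22.6944) (94, 12.0743) (94, 45.8013)]  |A|=320.3138
9. ⊥bis P0·P8 via (82.95,46.545): [(86.1256, 45.9204) (80.4482, 22.6944) (94, 12.0743) (94, 45.8013)]  |A|=320.3138
10. canonical 4-gon: [(86.1256, 45.9204) (80.4482, 22.6944) (94, 12.0743) (94, 45.8013)]
11. shoelace: 320.3138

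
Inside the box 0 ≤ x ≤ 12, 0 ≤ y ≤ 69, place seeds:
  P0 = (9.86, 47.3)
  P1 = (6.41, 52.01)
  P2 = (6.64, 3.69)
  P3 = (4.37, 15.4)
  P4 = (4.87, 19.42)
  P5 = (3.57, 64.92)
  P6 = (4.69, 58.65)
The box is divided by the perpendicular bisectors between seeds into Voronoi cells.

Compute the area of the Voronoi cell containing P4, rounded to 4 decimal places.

1. box [0,12]×[0,69]: [(0, 0) (12, 0) (12, 69) (0, 69)]
2. ⊥bis P4·P0 via (7.365,33.36): [(0, 34.6782) (0, 0) (12, 0) (12, 32.5304)]  |A|=403.2517
3. ⊥bis P4·P1 via (5.64,35.715): [(0, 34.6782) (0, 0) (12, 0) (12, 32.5304)]  |A|=403.2517
4. ⊥bis P4·P2 via (5.755,11.555): [(0, 34.6782) (0, 10.9074) (12, 12.2577) (12, 32.5304)]  |A|=264.2609
5. ⊥bis P4·P3 via (4.62,17.41): [(0, 34.6782) (0, 17.9846) (12, 16.4921) (12, 32.5304)]  |A|=196.3914
6. ⊥bis P4·P5 via (4.22,42.17): [(0, 34.6782) (0, 17.9846) (12, 16.4921) (12, 32.5304)]  |A|=196.3914
7. ⊥bis P4·P6 via (4.78,39.035): [(0, 34.6782) (0, 17.9846) (12, 16.4921) (12, 32.5304)]  |A|=196.3914
8. canonical 4-gon: [(0, 34.6782) (0, 17.9846) (12, 16.4921) (12, 32.5304)]
9. shoelace: 196.3914

Area of P4's cell: 196.3914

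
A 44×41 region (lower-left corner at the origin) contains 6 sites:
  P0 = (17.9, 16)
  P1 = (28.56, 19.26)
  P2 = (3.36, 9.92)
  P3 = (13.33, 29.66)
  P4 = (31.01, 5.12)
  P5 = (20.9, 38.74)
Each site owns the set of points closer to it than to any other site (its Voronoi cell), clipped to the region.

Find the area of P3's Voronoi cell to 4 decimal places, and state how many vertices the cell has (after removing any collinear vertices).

1. box [0,44]×[0,41]: [(0, 0) (44, 0) (44, 41) (0, 41)]
2. ⊥bis P3·P0 via (15.615,22.83): [(0, 17.6059) (44, 32.3263) (44, 41) (0, 41)]  |A|=705.4906
3. ⊥bis P3·P1 via (20.945,24.46): [(0, 17.6059) (21.0806, 24.6585) (32.2396, 41) (0, 41)]  |A|=510.0008
4. ⊥bis P3·P2 via (8.345,19.79): [(0, 24.0048) (7.6211, 20.1556) (21.0806, 24.6585) (32.2396, 41) (0, 41)]  |A|=485.6178
5. ⊥bis P3·P4 via (22.17,17.39): [(0, 24.0048) (7.6211, 20.1556) (21.0806, 24.6585) (32.2396, 41) (0, 41)]  |A|=485.6178
6. ⊥bis P3·P5 via (17.115,34.2): [(0, 24.0048) (7.6211, 20.1556) (21.0806, 24.6585) (23.7938, 28.6319) (8.9586, 41) (0, 41)]  |A|=341.6468
7. canonical 6-gon: [(0, 24.0048) (7.6211, 20.1556) (21.0806, 24.6585) (23.7938, 28.6319) (8.9586, 41) (0, 41)]
8. shoelace: 341.6468

Area of P3's cell: 341.6468 (6 vertices)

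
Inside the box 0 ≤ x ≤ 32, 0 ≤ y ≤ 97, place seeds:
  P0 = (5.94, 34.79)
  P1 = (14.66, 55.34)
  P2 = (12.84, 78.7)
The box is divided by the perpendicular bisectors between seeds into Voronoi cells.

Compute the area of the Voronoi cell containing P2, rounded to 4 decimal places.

Area of P2's cell: 953.7504

1. box [0,32]×[0,97]: [(0, 0) (32, 0) (32, 97) (0, 97)]
2. ⊥bis P2·P0 via (9.39,56.745): [(0, 58.2205) (32, 53.1921) (32, 97) (0, 97)]  |A|=1321.3982
3. ⊥bis P2·P1 via (13.75,67.02): [(0, 65.9487) (32, 68.4419) (32, 97) (0, 97)]  |A|=953.7504
4. canonical 4-gon: [(0, 65.9487) (32, 68.4419) (32, 97) (0, 97)]
5. shoelace: 953.7504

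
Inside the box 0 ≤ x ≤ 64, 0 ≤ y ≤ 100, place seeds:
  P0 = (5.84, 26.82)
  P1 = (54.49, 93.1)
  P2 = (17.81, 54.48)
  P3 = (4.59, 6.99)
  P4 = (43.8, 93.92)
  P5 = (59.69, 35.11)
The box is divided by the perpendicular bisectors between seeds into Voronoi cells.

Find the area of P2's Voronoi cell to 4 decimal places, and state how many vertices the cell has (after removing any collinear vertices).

1. box [0,64]×[0,100]: [(0, 0) (64, 0) (64, 100) (0, 100)]
2. ⊥bis P2·P0 via (11.825,40.65): [(0, 45.7673) (64, 18.071) (64, 100) (0, 100)]  |A|=4357.1731
3. ⊥bis P2·P1 via (36.15,73.79): [(0, 45.7673) (64, 18.071) (64, 47.339) (8.5538, 100) (0, 100)]  |A|=2897.2455
4. ⊥bis P2·P3 via (11.2,30.735): [(0, 45.7673) (64, 18.071) (64, 47.339) (8.5538, 100) (0, 100)]  |A|=2897.2455
5. ⊥bis P2·P4 via (30.805,74.2): [(0, 94.4997) (0, 45.7673) (64, 18.071) (64, 47.339) (46.8526, 63.625)]  |A|=2612.8235
6. ⊥bis P2·P5 via (38.75,44.795): [(0, 94.4997) (0, 45.7673) (32.6622, 31.6326) (47.274, 63.2248) (46.8526, 63.625)]  |A|=1773.9614
7. canonical 5-gon: [(0, 94.4997) (0, 45.7673) (32.6622, 31.6326) (47.274, 63.2248) (46.8526, 63.625)]
8. shoelace: 1773.9614

Area of P2's cell: 1773.9614 (5 vertices)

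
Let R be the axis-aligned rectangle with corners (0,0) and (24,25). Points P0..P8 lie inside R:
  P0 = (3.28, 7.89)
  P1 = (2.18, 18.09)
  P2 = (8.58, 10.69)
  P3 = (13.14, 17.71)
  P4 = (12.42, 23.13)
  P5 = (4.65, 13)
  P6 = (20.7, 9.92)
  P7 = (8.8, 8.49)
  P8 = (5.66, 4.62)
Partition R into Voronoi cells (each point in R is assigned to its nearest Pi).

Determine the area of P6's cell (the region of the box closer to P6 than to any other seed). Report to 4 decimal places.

Area of P6's cell: 144.8989

1. box [0,24]×[0,25]: [(0, 0) (24, 0) (24, 25) (0, 25)]
2. ⊥bis P6·P0 via (11.99,8.905): [(13.0277, 0) (24, 0) (24, 25) (10.1144, 25)]  |A|=310.7234
3. ⊥bis P6·P1 via (11.44,14.005): [(11.4049, 13.9255) (13.0277, 0) (24, 0) (24, 25) (16.2904, 25)]  |A|=276.5255
4. ⊥bis P6·P2 via (14.64,10.305): [(15.453, 23.1018) (13.9853, 0) (24, 0) (24, 25) (16.2904, 25)]  |A|=229.8334
5. ⊥bis P6·P3 via (16.92,13.815): [(14.7278, 11.6876) (13.9853, 0) (24, 0) (24, 20.686)]  |A|=154.4255
6. ⊥bis P6·P4 via (16.56,16.525): [(14.7278, 11.6876) (13.9853, 0) (24, 0) (24, 20.686)]  |A|=154.4255
7. ⊥bis P6·P5 via (12.675,11.46): [(14.7278, 11.6876) (13.9853, 0) (24, 0) (24, 20.686)]  |A|=154.4255
8. ⊥bis P6·P7 via (14.75,9.205): [(14.7278, 11.6876) (14.6323, 10.1842) (15.8561, 0) (24, 0) (24, 20.686)]  |A|=144.8989
9. ⊥bis P6·P8 via (13.18,7.27): [(14.7278, 11.6876) (14.6323, 10.1842) (15.8561, 0) (24, 0) (24, 20.686)]  |A|=144.8989
10. canonical 5-gon: [(14.7278, 11.6876) (14.6323, 10.1842) (15.8561, 0) (24, 0) (24, 20.686)]
11. shoelace: 144.8989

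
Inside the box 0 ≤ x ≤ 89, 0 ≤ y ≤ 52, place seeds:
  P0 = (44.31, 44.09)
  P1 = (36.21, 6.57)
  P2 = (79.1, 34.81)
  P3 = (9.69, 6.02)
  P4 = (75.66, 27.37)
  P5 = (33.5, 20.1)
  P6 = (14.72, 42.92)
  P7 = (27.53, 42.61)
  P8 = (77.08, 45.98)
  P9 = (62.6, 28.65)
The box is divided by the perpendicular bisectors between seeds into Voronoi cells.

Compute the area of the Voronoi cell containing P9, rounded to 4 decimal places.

1. box [0,89]×[0,52]: [(0, 0) (89, 0) (89, 52) (0, 52)]
2. ⊥bis P9·P0 via (53.455,36.37): [(22.7523, 0) (89, 0) (89, 52) (66.6495, 52)]  |A|=2303.5541
3. ⊥bis P9·P1 via (49.405,17.61): [(43.5379, 24.6224) (64.1389, 0) (89, 0) (89, 52) (66.6495, 52)]  |A|=1794.0356
4. ⊥bis P9·P2 via (70.85,31.73): [(64.315, 49.2346) (43.5379, 24.6224) (64.1389, 0) (82.6959, 0)]  |A|=966.1295
5. ⊥bis P9·P3 via (36.145,17.335): [(64.315, 49.2346) (43.5379, 24.6224) (64.1389, 0) (82.6959, 0)]  |A|=966.1295
6. ⊥bis P9·P4 via (69.13,28.01): [(69.7764, 34.6056) (64.315, 49.2346) (43.5379, 24.6224) (64.1389, 0) (66.3848, 0)]  |A|=683.9015
7. ⊥bis P9·P5 via (48.05,24.375): [(69.7764, 34.6056) (64.315, 49.2346) (46.8311, 28.5235) (50.3801, 16.4446) (64.1389, 0) (66.3848, 0)]  |A|=657.09
8. ⊥bis P9·P6 via (38.66,35.785): [(69.7764, 34.6056) (64.315, 49.2346) (46.8311, 28.5235) (50.3801, 16.4446) (64.1389, 0) (66.3848, 0)]  |A|=657.09
9. ⊥bis P9·P7 via (45.065,35.63): [(69.7764, 34.6056) (64.315, 49.2346) (46.8311, 28.5235) (50.3801, 16.4446) (64.1389, 0) (66.3848, 0)]  |A|=657.09
10. ⊥bis P9·P8 via (69.84,37.315): [(69.7764, 34.6056) (68.2775, 38.6205) (60.6998, 44.9521) (46.8311, 28.5235) (50.3801, 16.4446) (64.1389, 0) (66.3848, 0)]  |A|=629.4192
11. canonical 7-gon: [(69.7764, 34.6056) (68.2775, 38.6205) (60.6998, 44.9521) (46.8311, 28.5235) (50.3801, 16.4446) (64.1389, 0) (66.3848, 0)]
12. shoelace: 629.4192

Area of P9's cell: 629.4192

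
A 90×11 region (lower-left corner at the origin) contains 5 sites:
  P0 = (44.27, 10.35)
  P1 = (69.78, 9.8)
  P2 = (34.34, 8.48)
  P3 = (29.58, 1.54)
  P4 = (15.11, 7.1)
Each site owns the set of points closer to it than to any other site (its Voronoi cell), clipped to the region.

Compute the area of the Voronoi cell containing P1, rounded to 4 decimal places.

1. box [0,90]×[0,11]: [(0, 0) (90, 0) (90, 11) (0, 11)]
2. ⊥bis P1·P0 via (57.025,10.075): [(56.8078, 0) (90, 0) (90, 11) (57.0449, 11)]  |A|=363.81
3. ⊥bis P1·P2 via (52.06,9.14): [(56.8078, 0) (90, 0) (90, 11) (57.0449, 11)]  |A|=363.81
4. ⊥bis P1·P3 via (49.68,5.67): [(56.8078, 0) (90, 0) (90, 11) (57.0449, 11)]  |A|=363.81
5. ⊥bis P1·P4 via (42.445,8.45): [(56.8078, 0) (90, 0) (90, 11) (57.0449, 11)]  |A|=363.81
6. canonical 4-gon: [(56.8078, 0) (90, 0) (90, 11) (57.0449, 11)]
7. shoelace: 363.81

Area of P1's cell: 363.8100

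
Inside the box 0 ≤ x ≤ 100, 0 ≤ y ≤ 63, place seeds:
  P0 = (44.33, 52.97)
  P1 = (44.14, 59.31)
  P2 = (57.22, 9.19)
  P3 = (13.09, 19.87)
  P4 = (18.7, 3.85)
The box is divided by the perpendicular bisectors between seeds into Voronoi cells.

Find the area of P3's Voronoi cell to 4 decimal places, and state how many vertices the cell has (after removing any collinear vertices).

1. box [0,100]×[0,63]: [(0, 0) (100, 0) (100, 63) (0, 63)]
2. ⊥bis P3·P0 via (28.71,36.42): [(0, 0) (67.2984, 0) (0.5475, 63) (0, 63)]  |A|=2137.1447
3. ⊥bis P3·P1 via (28.615,39.59): [(0, 62.1178) (0, 0) (67.2984, 0) (8.9367, 55.0822)]  |A|=2131.0353
4. ⊥bis P3·P2 via (35.155,14.53): [(0, 62.1178) (0, 0) (31.6386, 0) (38.2692, 27.398) (8.9367, 55.0822)]  |A|=1642.5318
5. ⊥bis P3·P4 via (15.895,11.86): [(0, 62.1178) (0, 6.2938) (36.2324, 18.9819) (38.2692, 27.398) (8.9367, 55.0822)]  |A|=1228.2324
6. canonical 5-gon: [(0, 62.1178) (0, 6.2938) (36.2324, 18.9819) (38.2692, 27.398) (8.9367, 55.0822)]
7. shoelace: 1228.2324

Area of P3's cell: 1228.2324 (5 vertices)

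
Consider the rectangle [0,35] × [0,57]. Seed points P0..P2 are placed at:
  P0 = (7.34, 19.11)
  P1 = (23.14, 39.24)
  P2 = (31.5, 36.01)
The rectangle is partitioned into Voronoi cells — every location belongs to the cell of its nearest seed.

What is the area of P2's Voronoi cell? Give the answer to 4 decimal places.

1. box [0,35]×[0,57]: [(0, 0) (35, 0) (35, 57) (0, 57)]
2. ⊥bis P2·P0 via (19.42,27.56): [(0, 55.3226) (35, 5.2871) (35, 57) (0, 57)]  |A|=934.3318
3. ⊥bis P2·P1 via (27.32,37.625): [(22.004, 23.8659) (35, 5.2871) (35, 57) (34.8058, 57)]  |A|=339.2481
4. canonical 4-gon: [(22.004, 23.8659) (35, 5.2871) (35, 57) (34.8058, 57)]
5. shoelace: 339.2481

Area of P2's cell: 339.2481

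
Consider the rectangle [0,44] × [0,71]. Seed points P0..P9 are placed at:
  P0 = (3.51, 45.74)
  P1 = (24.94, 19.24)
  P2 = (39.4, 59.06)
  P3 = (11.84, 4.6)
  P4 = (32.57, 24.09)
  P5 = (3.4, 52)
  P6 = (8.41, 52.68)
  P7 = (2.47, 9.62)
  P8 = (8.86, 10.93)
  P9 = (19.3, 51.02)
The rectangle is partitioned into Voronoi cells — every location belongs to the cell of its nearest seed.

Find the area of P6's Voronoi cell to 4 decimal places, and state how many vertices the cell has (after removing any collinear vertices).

1. box [0,44]×[0,71]: [(0, 0) (44, 0) (44, 71) (0, 71)]
2. ⊥bis P6·P0 via (5.96,49.21): [(0, 53.4181) (44, 22.3518) (44, 71) (0, 71)]  |A|=1457.0632
3. ⊥bis P6·P1 via (16.675,35.96): [(0, 53.4181) (21.4108, 38.301) (44, 49.4672) (44, 71) (0, 71)]  |A|=1150.8043
4. ⊥bis P6·P2 via (23.905,55.87): [(0, 53.4181) (21.4108, 38.301) (26.9575, 41.0428) (20.7901, 71) (0, 71)]  |A|=619.6676
5. ⊥bis P6·P3 via (10.125,28.64): [(0, 53.4181) (21.4108, 38.301) (26.9575, 41.0428) (20.7901, 71) (0, 71)]  |A|=619.6676
6. ⊥bis P6·P4 via (20.49,38.385): [(0, 53.4181) (20.8549, 38.6934) (26.4652, 43.4343) (20.7901, 71) (0, 71)]  |A|=609.9418
7. ⊥bis P6·P5 via (5.905,52.34): [(6.369, 48.9212) (20.8549, 38.6934) (26.4652, 43.4343) (20.7901, 71) (3.3723, 71)]  |A|=516.7237
8. ⊥bis P6·P7 via (5.44,31.15): [(6.369, 48.9212) (20.8549, 38.6934) (26.4652, 43.4343) (20.7901, 71) (3.3723, 71)]  |A|=516.7237
9. ⊥bis P6·P8 via (8.635,31.805): [(6.369, 48.9212) (20.8549, 38.6934) (26.4652, 43.4343) (20.7901, 71) (3.3723, 71)]  |A|=516.7237
10. ⊥bis P6·P9 via (13.855,51.85): [(6.369, 48.9212) (12.7245, 44.4339) (16.7741, 71) (3.3723, 71)]  |A|=241.4542
11. canonical 4-gon: [(6.369, 48.9212) (12.7245, 44.4339) (16.7741, 71) (3.3723, 71)]
12. shoelace: 241.4542

Area of P6's cell: 241.4542 (4 vertices)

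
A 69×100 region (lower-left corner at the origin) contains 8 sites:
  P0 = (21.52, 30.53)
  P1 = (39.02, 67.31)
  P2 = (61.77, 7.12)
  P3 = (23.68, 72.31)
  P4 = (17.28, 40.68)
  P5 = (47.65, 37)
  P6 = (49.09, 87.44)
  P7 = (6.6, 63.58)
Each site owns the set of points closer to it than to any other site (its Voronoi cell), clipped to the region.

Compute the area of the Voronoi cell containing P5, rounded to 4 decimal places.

Area of P5's cell: 1134.0848

1. box [0,69]×[0,100]: [(0, 0) (69, 0) (69, 100) (0, 100)]
2. ⊥bis P5·P0 via (34.585,33.765): [(42.9455, 0) (69, 0) (69, 100) (18.1847, 100)]  |A|=3843.4918
3. ⊥bis P5·P1 via (43.335,52.155): [(30.9076, 48.6166) (42.9455, 0) (69, 0) (69, 59.4625)]  |A|=1765.8744
4. ⊥bis P5·P2 via (54.71,22.06): [(30.9076, 48.6166) (39.2878, 14.7721) (69, 28.8128) (69, 59.4625)]  |A|=1145.3876
5. ⊥bis P5·P3 via (35.665,54.655): [(30.9076, 48.6166) (39.2878, 14.7721) (69, 28.8128) (69, 59.4625)]  |A|=1145.3876
6. ⊥bis P5·P4 via (32.465,38.84): [(33.7476, 49.4252) (32.7487, 41.1812) (39.2878, 14.7721) (69, 28.8128) (69, 59.4625)]  |A|=1134.0848
7. ⊥bis P5·P6 via (48.37,62.22): [(33.7476, 49.4252) (32.7487, 41.1812) (39.2878, 14.7721) (69, 28.8128) (69, 59.4625)]  |A|=1134.0848
8. ⊥bis P5·P7 via (27.125,50.29): [(33.7476, 49.4252) (32.7487, 41.1812) (39.2878, 14.7721) (69, 28.8128) (69, 59.4625)]  |A|=1134.0848
9. canonical 5-gon: [(33.7476, 49.4252) (32.7487, 41.1812) (39.2878, 14.7721) (69, 28.8128) (69, 59.4625)]
10. shoelace: 1134.0848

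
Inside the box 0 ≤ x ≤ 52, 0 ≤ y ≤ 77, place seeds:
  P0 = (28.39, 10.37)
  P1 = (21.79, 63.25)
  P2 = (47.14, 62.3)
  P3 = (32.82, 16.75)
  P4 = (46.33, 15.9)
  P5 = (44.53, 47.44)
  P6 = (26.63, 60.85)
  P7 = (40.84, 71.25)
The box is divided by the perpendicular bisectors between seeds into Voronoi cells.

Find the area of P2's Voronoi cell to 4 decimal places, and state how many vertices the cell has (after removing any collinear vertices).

Area of P2's cell: 180.1200 (4 vertices)

1. box [0,52]×[0,77]: [(0, 0) (52, 0) (52, 77) (0, 77)]
2. ⊥bis P2·P0 via (37.765,36.335): [(0, 49.9705) (52, 31.1953) (52, 77) (0, 77)]  |A|=1893.6889
3. ⊥bis P2·P1 via (34.465,62.775): [(33.5314, 37.8636) (52, 31.1953) (52, 77) (34.9981, 77)]  |A|=755.6708
4. ⊥bis P2·P3 via (39.98,39.525): [(33.6681, 41.5093) (52, 35.7462) (52, 77) (34.9981, 77)]  |A|=679.836
5. ⊥bis P2·P4 via (46.735,39.1): [(33.6681, 41.5093) (41.0142, 39.1999) (52, 39.0081) (52, 77) (34.9981, 77)]  |A|=661.9185
6. ⊥bis P2·P5 via (45.835,54.87): [(34.245, 56.9057) (52, 53.7872) (52, 77) (34.9981, 77)]  |A|=376.8924
7. ⊥bis P2·P6 via (36.885,61.575): [(37.2525, 56.3774) (52, 53.7872) (52, 77) (35.7945, 77)]  |A|=338.2656
8. ⊥bis P2·P7 via (43.99,66.775): [(36.8716, 61.7643) (37.2525, 56.3774) (52, 53.7872) (52, 72.4133)]  |A|=180.12
9. canonical 4-gon: [(36.8716, 61.7643) (37.2525, 56.3774) (52, 53.7872) (52, 72.4133)]
10. shoelace: 180.12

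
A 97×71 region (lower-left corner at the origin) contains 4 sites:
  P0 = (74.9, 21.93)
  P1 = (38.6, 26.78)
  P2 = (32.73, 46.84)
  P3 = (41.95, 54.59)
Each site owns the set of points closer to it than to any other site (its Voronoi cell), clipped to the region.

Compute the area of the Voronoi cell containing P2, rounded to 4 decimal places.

Area of P2's cell: 1350.1149

1. box [0,97]×[0,71]: [(0, 0) (97, 0) (97, 71) (0, 71)]
2. ⊥bis P2·P0 via (53.815,34.385): [(0, 0) (33.5036, 0) (75.4436, 71) (0, 71)]  |A|=3867.6281
3. ⊥bis P2·P1 via (35.665,36.81): [(0, 26.3736) (59.3397, 43.7377) (75.4436, 71) (0, 71)]  |A|=2352.4397
4. ⊥bis P2·P3 via (37.34,50.715): [(0, 26.3736) (46.39, 39.9484) (20.2892, 71) (0, 71)]  |A|=1350.1149
5. canonical 4-gon: [(0, 26.3736) (46.39, 39.9484) (20.2892, 71) (0, 71)]
6. shoelace: 1350.1149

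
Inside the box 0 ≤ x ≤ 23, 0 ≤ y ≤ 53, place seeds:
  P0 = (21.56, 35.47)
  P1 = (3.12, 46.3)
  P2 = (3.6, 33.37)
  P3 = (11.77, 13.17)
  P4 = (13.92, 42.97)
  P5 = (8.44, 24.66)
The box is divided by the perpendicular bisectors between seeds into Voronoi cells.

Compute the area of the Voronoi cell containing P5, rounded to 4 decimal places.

1. box [0,23]×[0,53]: [(0, 0) (23, 0) (23, 53) (0, 53)]
2. ⊥bis P5·P0 via (15,30.065): [(0, 48.2704) (0, 0) (23, 0) (23, 20.3555)]  |A|=789.1971
3. ⊥bis P5·P1 via (5.78,35.48): [(9.7369, 36.4528) (0, 34.059) (0, 0) (23, 0) (23, 20.3555)]  |A|=720.01
4. ⊥bis P5·P2 via (6.02,29.015): [(12.7732, 32.7676) (0, 25.6698) (0, 0) (23, 0) (23, 20.3555)]  |A|=644.8562
5. ⊥bis P5·P3 via (10.105,18.915): [(21.4724, 22.2095) (12.7732, 32.7676) (0, 25.6698) (0, 15.9864)]  |A|=202.2666
6. ⊥bis P5·P4 via (11.18,33.815): [(21.4724, 22.2095) (12.7732, 32.7676) (0, 25.6698) (0, 15.9864)]  |A|=202.2666
7. canonical 4-gon: [(21.4724, 22.2095) (12.7732, 32.7676) (0, 25.6698) (0, 15.9864)]
8. shoelace: 202.2666

Area of P5's cell: 202.2666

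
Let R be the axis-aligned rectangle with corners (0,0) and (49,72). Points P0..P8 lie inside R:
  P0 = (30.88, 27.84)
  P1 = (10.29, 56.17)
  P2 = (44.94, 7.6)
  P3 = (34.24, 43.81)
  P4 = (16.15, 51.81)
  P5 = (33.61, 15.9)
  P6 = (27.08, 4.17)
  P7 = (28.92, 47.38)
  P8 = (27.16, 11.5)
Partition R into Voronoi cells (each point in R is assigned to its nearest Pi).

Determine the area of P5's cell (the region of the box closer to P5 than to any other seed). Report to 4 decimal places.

Area of P5's cell: 191.5635

1. box [0,49]×[0,72]: [(0, 0) (49, 0) (49, 72) (0, 72)]
2. ⊥bis P5·P0 via (32.245,21.87): [(0, 14.4974) (0, 0) (49, 0) (49, 25.7009)]  |A|=984.8588
3. ⊥bis P5·P1 via (21.95,36.035): [(0, 14.4974) (0, 0) (49, 0) (49, 25.7009)]  |A|=984.8588
4. ⊥bis P5·P2 via (39.275,11.75): [(0, 14.4974) (0, 0) (30.6673, 0) (49, 25.0252) (49, 25.7009)]  |A|=755.4692
5. ⊥bis P5·P3 via (33.925,29.855): [(0, 14.4974) (0, 0) (30.6673, 0) (49, 25.0252) (49, 25.7009)]  |A|=755.4692
6. ⊥bis P5·P4 via (24.88,33.855): [(0, 14.4974) (0, 0) (30.6673, 0) (49, 25.0252) (49, 25.7009)]  |A|=755.4692
7. ⊥bis P5·P6 via (30.345,10.035): [(15.8282, 18.1164) (35.7957, 7.0006) (49, 25.0252) (49, 25.7009)]  |A|=264.5488
8. ⊥bis P5·P7 via (31.265,31.64): [(15.8282, 18.1164) (35.7957, 7.0006) (49, 25.0252) (49, 25.7009)]  |A|=264.5488
9. ⊥bis P5·P8 via (30.385,13.7): [(25.8146, 20.3997) (34.4404, 7.7551) (35.7957, 7.0006) (49, 25.0252) (49, 25.7009)]  |A|=191.5635
10. canonical 5-gon: [(25.8146, 20.3997) (34.4404, 7.7551) (35.7957, 7.0006) (49, 25.0252) (49, 25.7009)]
11. shoelace: 191.5635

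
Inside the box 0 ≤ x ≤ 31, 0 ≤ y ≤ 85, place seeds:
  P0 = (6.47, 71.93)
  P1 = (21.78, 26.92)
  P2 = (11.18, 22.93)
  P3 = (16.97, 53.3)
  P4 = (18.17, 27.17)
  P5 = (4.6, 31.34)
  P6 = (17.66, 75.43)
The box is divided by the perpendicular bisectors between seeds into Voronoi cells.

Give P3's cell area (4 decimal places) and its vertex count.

1. box [0,31]×[0,85]: [(0, 0) (31, 0) (31, 85) (0, 85)]
2. ⊥bis P3·P0 via (11.72,62.615): [(0, 56.0095) (0, 0) (31, 0) (31, 73.4813)]  |A|=2007.1085
3. ⊥bis P3·P1 via (19.375,40.11): [(0, 56.0095) (0, 36.5773) (31, 42.2296) (31, 73.4813)]  |A|=785.6015
4. ⊥bis P3·P2 via (14.075,38.115): [(0, 56.0095) (0, 40.7984) (11.3172, 38.6408) (31, 42.2296) (31, 73.4813)]  |A|=761.7159
5. ⊥bis P3·P4 via (17.57,40.235): [(0, 56.0095) (0, 40.7984) (5.7922, 39.6941) (20.899, 40.3879) (31, 42.2296) (31, 73.4813)]  |A|=751.843
6. ⊥bis P3·P5 via (10.785,42.32): [(0, 56.0095) (0, 48.3952) (14.7189, 40.1041) (20.899, 40.3879) (31, 42.2296) (31, 73.4813)]  |A|=689.8191
7. ⊥bis P3·P6 via (17.315,64.365): [(14.9555, 64.4386) (0, 56.0095) (0, 48.3952) (14.7189, 40.1041) (20.899, 40.3879) (31, 42.2296) (31, 63.9383)]  |A|=613.2626
8. canonical 7-gon: [(14.9555, 64.4386) (0, 56.0095) (0, 48.3952) (14.7189, 40.1041) (20.899, 40.3879) (31, 42.2296) (31, 63.9383)]
9. shoelace: 613.2626

Area of P3's cell: 613.2626 (7 vertices)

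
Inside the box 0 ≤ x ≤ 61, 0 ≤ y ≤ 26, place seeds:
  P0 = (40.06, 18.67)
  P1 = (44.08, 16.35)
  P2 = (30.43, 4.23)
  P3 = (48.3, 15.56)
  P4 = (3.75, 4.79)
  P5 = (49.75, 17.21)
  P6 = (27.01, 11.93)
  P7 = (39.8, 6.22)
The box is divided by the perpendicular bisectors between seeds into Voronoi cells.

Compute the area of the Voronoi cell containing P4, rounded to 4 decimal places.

Area of P4's cell: 361.4692

1. box [0,61]×[0,26]: [(0, 0) (61, 0) (61, 26) (0, 26)]
2. ⊥bis P4·P0 via (21.905,11.73): [(0, 0) (26.389, 0) (16.4501, 26) (0, 26)]  |A|=556.9076
3. ⊥bis P4·P1 via (23.915,10.57): [(0, 0) (26.389, 0) (16.4501, 26) (0, 26)]  |A|=556.9076
4. ⊥bis P4·P2 via (17.09,4.51): [(0, 0) (16.9953, 0) (17.4843, 23.2946) (16.4501, 26) (0, 26)]  |A|=447.4975
5. ⊥bis P4·P3 via (26.025,10.175): [(0, 0) (16.9953, 0) (17.4843, 23.2946) (16.4501, 26) (0, 26)]  |A|=447.4975
6. ⊥bis P4·P5 via (26.75,11): [(0, 0) (16.9953, 0) (17.4843, 23.2946) (16.4501, 26) (0, 26)]  |A|=447.4975
7. ⊥bis P4·P6 via (15.38,8.36): [(0, 0) (16.9953, 0) (17.0562, 2.8995) (9.9651, 26) (0, 26)]  |A|=361.4692
8. ⊥bis P4·P7 via (21.775,5.505): [(0, 0) (16.9953, 0) (17.0562, 2.8995) (9.9651, 26) (0, 26)]  |A|=361.4692
9. canonical 5-gon: [(0, 0) (16.9953, 0) (17.0562, 2.8995) (9.9651, 26) (0, 26)]
10. shoelace: 361.4692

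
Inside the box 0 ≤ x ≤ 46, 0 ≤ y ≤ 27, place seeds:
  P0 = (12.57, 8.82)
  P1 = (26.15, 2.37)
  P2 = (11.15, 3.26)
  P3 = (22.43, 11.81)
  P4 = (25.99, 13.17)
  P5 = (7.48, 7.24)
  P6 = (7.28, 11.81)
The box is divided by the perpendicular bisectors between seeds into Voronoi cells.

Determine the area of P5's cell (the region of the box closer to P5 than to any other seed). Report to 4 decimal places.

1. box [0,46]×[0,27]: [(0, 0) (46, 0) (46, 27) (0, 27)]
2. ⊥bis P5·P0 via (10.025,8.03): [(0, 0) (12.5176, 0) (4.1365, 27) (0, 27)]  |A|=224.8302
3. ⊥bis P5·P1 via (16.815,4.805): [(0, 0) (12.5176, 0) (4.1365, 27) (0, 27)]  |A|=224.8302
4. ⊥bis P5·P2 via (9.315,5.25): [(0, 0) (3.6215, 0) (10.5379, 6.3777) (4.1365, 27) (0, 27)]  |A|=196.4621
5. ⊥bis P5·P3 via (14.955,9.525): [(0, 0) (3.6215, 0) (10.5379, 6.3777) (4.1365, 27) (0, 27)]  |A|=196.4621
6. ⊥bis P5·P4 via (16.735,10.205): [(0, 0) (3.6215, 0) (10.5379, 6.3777) (4.1365, 27) (0, 27)]  |A|=196.4621
7. ⊥bis P5·P6 via (7.38,9.525): [(0, 9.202) (0, 0) (3.6215, 0) (10.5379, 6.3777) (9.5317, 9.6192)]  |A|=75.6919
8. canonical 5-gon: [(0, 9.202) (0, 0) (3.6215, 0) (10.5379, 6.3777) (9.5317, 9.6192)]
9. shoelace: 75.6919

Area of P5's cell: 75.6919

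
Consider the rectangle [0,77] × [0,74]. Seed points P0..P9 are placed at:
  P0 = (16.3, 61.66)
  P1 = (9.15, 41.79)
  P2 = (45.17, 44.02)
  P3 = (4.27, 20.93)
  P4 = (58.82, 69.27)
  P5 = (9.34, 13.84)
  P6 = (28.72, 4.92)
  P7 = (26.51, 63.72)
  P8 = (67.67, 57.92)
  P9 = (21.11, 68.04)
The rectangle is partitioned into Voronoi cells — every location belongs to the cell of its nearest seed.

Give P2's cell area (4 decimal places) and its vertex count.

1. box [0,77]×[0,74]: [(0, 0) (77, 0) (77, 74) (0, 74)]
2. ⊥bis P2·P0 via (30.735,52.84): [(0, 2.5384) (0, 0) (77, 0) (77, 74) (43.6641, 74)]  |A|=4137.8486
3. ⊥bis P2·P1 via (27.16,42.905): [(26.9304, 46.6133) (29.8163, 0) (77, 0) (77, 74) (43.6641, 74)]  |A|=3408.7505
4. ⊥bis P2·P3 via (24.72,32.475): [(26.9304, 46.6133) (28.1858, 26.3359) (43.0537, 0) (77, 0) (77, 74) (43.6641, 74)]  |A|=3234.4403
5. ⊥bis P2·P4 via (51.995,56.645): [(37.7614, 64.3396) (26.9304, 46.6133) (28.1858, 26.3359) (43.0537, 0) (77, 0) (77, 43.1274)]  |A|=2467.7233
6. ⊥bis P2·P5 via (27.255,28.93): [(37.7614, 64.3396) (26.9304, 46.6133) (28.0863, 27.9431) (51.6231, 0) (77, 0) (77, 43.1274)]  |A|=2337.3589
7. ⊥bis P2·P6 via (36.945,24.47): [(37.7614, 64.3396) (26.9304, 46.6133) (28.0702, 28.2038) (77, 7.6182) (77, 43.1274)]  |A|=1790.2741
8. ⊥bis P2·P7 via (35.84,53.87): [(43.5751, 61.1967) (26.9996, 45.4963) (28.0702, 28.2038) (77, 7.6182) (77, 43.1274)]  |A|=1711.9258
9. ⊥bis P2·P8 via (56.42,50.97): [(53.375, 55.899) (43.5751, 61.1967) (26.9996, 45.4963) (28.0702, 28.2038) (77, 7.6182) (77, 17.6571)]  |A|=1411.0565
10. ⊥bis P2·P9 via (33.14,56.03): [(53.375, 55.899) (43.5751, 61.1967) (26.9996, 45.4963) (28.0702, 28.2038) (77, 7.6182) (77, 17.6571)]  |A|=1411.0565
11. canonical 6-gon: [(53.375, 55.899) (43.5751, 61.1967) (26.9996, 45.4963) (28.0702, 28.2038) (77, 7.6182) (77, 17.6571)]
12. shoelace: 1411.0565

Area of P2's cell: 1411.0565 (6 vertices)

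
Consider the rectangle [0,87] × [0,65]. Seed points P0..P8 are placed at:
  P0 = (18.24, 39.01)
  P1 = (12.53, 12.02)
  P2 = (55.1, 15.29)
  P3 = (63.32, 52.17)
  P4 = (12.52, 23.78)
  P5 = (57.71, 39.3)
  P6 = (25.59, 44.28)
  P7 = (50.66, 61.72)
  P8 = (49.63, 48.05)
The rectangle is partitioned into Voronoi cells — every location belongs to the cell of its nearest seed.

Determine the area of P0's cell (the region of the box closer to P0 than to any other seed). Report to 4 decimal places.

Area of P0's cell: 583.6926

1. box [0,87]×[0,65]: [(0, 0) (87, 0) (87, 65) (0, 65)]
2. ⊥bis P0·P1 via (15.385,25.515): [(0, 28.7698) (87, 10.3641) (87, 65) (0, 65)]  |A|=3952.6714
3. ⊥bis P0·P2 via (36.67,27.15): [(0, 28.7698) (33.1934, 21.7475) (61.0271, 65) (0, 65)]  |A|=1921.0887
4. ⊥bis P0·P3 via (40.78,45.59): [(0, 28.7698) (33.1934, 21.7475) (43.2006, 37.2983) (35.1137, 65) (0, 65)]  |A|=1562.1662
5. ⊥bis P0·P4 via (15.38,31.395): [(0, 37.1713) (34.726, 24.1291) (43.2006, 37.2983) (35.1137, 65) (0, 65)]  |A|=1371.3819
6. ⊥bis P0·P5 via (37.975,39.155): [(0, 37.1713) (34.726, 24.1291) (38.0475, 29.2905) (37.8541, 55.6128) (35.1137, 65) (0, 65)]  |A|=1302.787
7. ⊥bis P0·P6 via (21.915,41.645): [(0, 37.1713) (34.3811, 24.2587) (5.1693, 65) (0, 65)]  |A|=583.6926
8. ⊥bis P0·P7 via (34.45,50.365): [(0, 37.1713) (34.3811, 24.2587) (5.1693, 65) (0, 65)]  |A|=583.6926
9. ⊥bis P0·P8 via (33.935,43.53): [(0, 37.1713) (34.3811, 24.2587) (5.1693, 65) (0, 65)]  |A|=583.6926
10. canonical 4-gon: [(0, 37.1713) (34.3811, 24.2587) (5.1693, 65) (0, 65)]
11. shoelace: 583.6926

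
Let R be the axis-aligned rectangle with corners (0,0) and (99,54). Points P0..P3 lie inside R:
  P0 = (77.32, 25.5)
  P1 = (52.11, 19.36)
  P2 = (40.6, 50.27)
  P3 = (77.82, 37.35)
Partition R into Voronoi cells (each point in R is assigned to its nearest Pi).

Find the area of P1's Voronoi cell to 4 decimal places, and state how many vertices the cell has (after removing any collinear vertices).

1. box [0,99]×[0,54]: [(0, 0) (99, 0) (99, 54) (0, 54)]
2. ⊥bis P1·P0 via (64.715,22.43): [(0, 0) (70.1779, 0) (57.026, 54) (0, 54)]  |A|=3434.5057
3. ⊥bis P1·P2 via (46.355,34.815): [(0, 17.5537) (0, 0) (70.1779, 0) (60.4227, 40.0534)]  |A|=1935.7551
4. ⊥bis P1·P3 via (64.965,28.355): [(57.5324, 38.9771) (0, 17.5537) (0, 0) (70.1779, 0) (62.368, 32.0664)]  |A|=1923.1656
5. canonical 5-gon: [(57.5324, 38.9771) (0, 17.5537) (0, 0) (70.1779, 0) (62.368, 32.0664)]
6. shoelace: 1923.1656

Area of P1's cell: 1923.1656 (5 vertices)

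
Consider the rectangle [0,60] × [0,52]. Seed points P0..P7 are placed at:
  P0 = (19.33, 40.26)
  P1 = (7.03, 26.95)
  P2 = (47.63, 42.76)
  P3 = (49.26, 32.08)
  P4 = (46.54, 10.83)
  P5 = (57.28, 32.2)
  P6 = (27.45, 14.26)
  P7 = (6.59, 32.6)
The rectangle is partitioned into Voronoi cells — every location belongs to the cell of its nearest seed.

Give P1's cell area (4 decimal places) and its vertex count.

Area of P1's cell: 400.4398 (5 vertices)

1. box [0,60]×[0,52]: [(0, 0) (60, 0) (60, 52) (0, 52)]
2. ⊥bis P1·P0 via (13.18,33.605): [(0, 45.7849) (0, 0) (49.5444, 0)]  |A|=1134.1926
3. ⊥bis P1·P2 via (27.33,34.855): [(36.0449, 12.4751) (0, 45.7849) (0, 0) (40.9028, 0)]  |A|=1080.2901
4. ⊥bis P1·P3 via (28.145,29.515): [(29.4777, 18.544) (0, 45.7849) (0, 0) (31.7304, 0)]  |A|=969.0211
5. ⊥bis P1·P4 via (26.785,18.89): [(27.4198, 20.4458) (0, 45.7849) (0, 0) (19.0779, 0)]  |A|=822.7366
6. ⊥bis P1·P5 via (32.155,29.575): [(27.4198, 20.4458) (0, 45.7849) (0, 0) (19.0779, 0)]  |A|=822.7366
7. ⊥bis P1·P6 via (17.24,20.605): [(20.8907, 26.4794) (0, 45.7849) (0, 0) (4.435, 0)]  |A|=536.9568
8. ⊥bis P1·P7 via (6.81,29.775): [(20.8907, 26.4794) (16.5073, 30.5302) (0, 29.2447) (0, 0) (4.435, 0)]  |A|=400.4398
9. canonical 5-gon: [(20.8907, 26.4794) (16.5073, 30.5302) (0, 29.2447) (0, 0) (4.435, 0)]
10. shoelace: 400.4398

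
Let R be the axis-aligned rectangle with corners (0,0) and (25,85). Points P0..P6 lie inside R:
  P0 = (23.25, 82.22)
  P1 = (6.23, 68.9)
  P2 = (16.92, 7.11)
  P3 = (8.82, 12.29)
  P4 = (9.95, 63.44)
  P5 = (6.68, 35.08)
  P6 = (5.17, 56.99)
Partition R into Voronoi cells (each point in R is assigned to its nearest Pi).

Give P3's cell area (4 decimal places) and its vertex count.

1. box [0,25]×[0,85]: [(0, 0) (25, 0) (25, 85) (0, 85)]
2. ⊥bis P3·P0 via (16.035,47.255): [(0, 50.5638) (0, 0) (25, 0) (25, 45.4051)]  |A|=1199.6111
3. ⊥bis P3·P1 via (7.525,40.595): [(0, 40.2507) (0, 0) (25, 0) (25, 41.3945)]  |A|=1020.5654
4. ⊥bis P3·P2 via (12.87,9.7): [(0, 40.2507) (0, 0) (6.6668, 0) (25, 28.6678) (25, 41.3945)]  |A|=757.7793
5. ⊥bis P3·P4 via (9.385,37.865): [(0, 38.0723) (0, 0) (6.6668, 0) (25, 28.6678) (25, 37.52)]  |A|=682.1186
6. ⊥bis P3·P5 via (7.75,23.685): [(0, 22.9573) (0, 0) (6.6668, 0) (22.712, 25.0899)]  |A|=344.337
7. ⊥bis P3·P6 via (6.995,34.64): [(0, 22.9573) (0, 0) (6.6668, 0) (22.712, 25.0899)]  |A|=344.337
8. canonical 4-gon: [(0, 22.9573) (0, 0) (6.6668, 0) (22.712, 25.0899)]
9. shoelace: 344.337

Area of P3's cell: 344.3370 (4 vertices)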